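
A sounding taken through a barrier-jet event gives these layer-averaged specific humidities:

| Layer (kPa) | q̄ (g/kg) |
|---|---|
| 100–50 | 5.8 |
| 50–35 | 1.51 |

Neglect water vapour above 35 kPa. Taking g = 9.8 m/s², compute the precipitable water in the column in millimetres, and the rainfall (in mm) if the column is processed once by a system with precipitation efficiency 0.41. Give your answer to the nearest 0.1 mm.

PW ≈ 31.9 mm; rainfall ≈ 13.1 mm

Precipitable water is the column-integrated vapour mass per unit area: PW = (1/g) Σ q̄ Δp, with q in kg/kg and Δp in Pa (1 kg/m² of water = 1 mm).
Layer 100–50 kPa: Δp = 500 hPa = 50000 Pa, q̄ = 0.0058 kg/kg → 0.0058 × 50000 / 9.8 = 29.59 mm
Layer 50–35 kPa: Δp = 150 hPa = 15000 Pa, q̄ = 0.00151 kg/kg → 0.00151 × 15000 / 9.8 = 2.31 mm
PW = 29.59 + 2.31 = 31.90 ≈ 31.9 mm.
Rainfall = ε × PW = 0.41 × 31.9 = 13.1 mm.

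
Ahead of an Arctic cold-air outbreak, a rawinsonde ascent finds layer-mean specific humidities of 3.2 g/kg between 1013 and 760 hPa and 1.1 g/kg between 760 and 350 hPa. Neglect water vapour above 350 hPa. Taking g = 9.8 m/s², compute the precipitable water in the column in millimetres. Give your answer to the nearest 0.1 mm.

Precipitable water is the column-integrated vapour mass per unit area: PW = (1/g) Σ q̄ Δp, with q in kg/kg and Δp in Pa (1 kg/m² of water = 1 mm).
Layer 1013–760 hPa: Δp = 253 hPa = 25300 Pa, q̄ = 0.0032 kg/kg → 0.0032 × 25300 / 9.8 = 8.26 mm
Layer 760–350 hPa: Δp = 410 hPa = 41000 Pa, q̄ = 0.0011 kg/kg → 0.0011 × 41000 / 9.8 = 4.60 mm
PW = 8.26 + 4.60 = 12.86 ≈ 12.9 mm.

PW ≈ 12.9 mm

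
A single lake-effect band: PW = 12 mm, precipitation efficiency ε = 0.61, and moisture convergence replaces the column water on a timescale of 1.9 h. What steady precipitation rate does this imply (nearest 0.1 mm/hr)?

R ≈ 3.9 mm/hr

Each overturning extracts ε × PW = 0.61 × 12 = 7.32 mm.
Rate = ε·PW / τ = 7.32 / 1.9 h = 3.9 mm/hr.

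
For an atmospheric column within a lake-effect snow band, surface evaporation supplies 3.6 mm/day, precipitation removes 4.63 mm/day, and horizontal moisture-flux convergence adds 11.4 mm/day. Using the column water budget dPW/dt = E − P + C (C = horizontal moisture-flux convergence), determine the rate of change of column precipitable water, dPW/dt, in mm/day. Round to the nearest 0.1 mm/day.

dPW/dt ≈ 10.4 mm/day

dPW/dt = E − P + C = 3.6 − 4.63 + (11.4) = 10.4 mm/day.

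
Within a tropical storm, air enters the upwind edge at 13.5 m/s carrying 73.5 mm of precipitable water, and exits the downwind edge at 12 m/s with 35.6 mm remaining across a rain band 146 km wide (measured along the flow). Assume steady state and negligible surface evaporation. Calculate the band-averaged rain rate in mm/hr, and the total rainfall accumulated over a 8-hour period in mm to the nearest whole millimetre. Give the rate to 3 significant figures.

R ≈ 13.9 mm/hr; total ≈ 111 mm

Column moisture flux per unit crosswind length is F = V × PW.
Inflow: F_in = 13.5 × 73.5 = 992.25 mm·m/s
Outflow: F_out = 12 × 35.6 = 427.2 mm·m/s
Steady-state rate R = (F_in − F_out)/L = (992.25 − 427.2) / 146000 m = 3.870e-03 mm/s.
R = 3.870e-03 × 3600 = 13.9 mm/hr.
Over 8 h: total = 13.9 × 8 = 111.2 ≈ 111 mm.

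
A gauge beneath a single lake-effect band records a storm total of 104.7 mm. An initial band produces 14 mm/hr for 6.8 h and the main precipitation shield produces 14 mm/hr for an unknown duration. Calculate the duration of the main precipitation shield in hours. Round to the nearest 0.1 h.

duration ≈ 0.7 h

Known phases: 14 × 6.8 = 95.2 mm.
Remaining depth = 104.7 − 95.2 = 9.5 mm.
Duration = 9.5 / 14 = 0.7 h.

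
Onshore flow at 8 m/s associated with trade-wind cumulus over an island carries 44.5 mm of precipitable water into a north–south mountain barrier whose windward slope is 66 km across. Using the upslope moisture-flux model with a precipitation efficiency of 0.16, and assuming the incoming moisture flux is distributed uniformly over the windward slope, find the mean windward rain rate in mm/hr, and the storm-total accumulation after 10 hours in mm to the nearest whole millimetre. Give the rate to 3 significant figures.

R ≈ 3.11 mm/hr; total ≈ 31 mm

Incoming column moisture flux per unit ridge length: F = V × PW = 8 × 44.5 = 356 mm·m/s.
Spread over the 66 km slope with efficiency ε = 0.16: R = ε·F/W = 0.16 × 356 / 66000 m = 8.630e-04 mm/s.
R = 8.630e-04 × 3600 = 3.11 mm/hr.
Over 10 h: total = 3.11 × 10 = 31.1 ≈ 31 mm.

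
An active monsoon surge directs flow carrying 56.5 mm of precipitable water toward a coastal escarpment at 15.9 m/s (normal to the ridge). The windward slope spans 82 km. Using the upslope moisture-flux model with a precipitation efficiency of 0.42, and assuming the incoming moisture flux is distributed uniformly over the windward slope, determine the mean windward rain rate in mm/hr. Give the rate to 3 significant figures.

Incoming column moisture flux per unit ridge length: F = V × PW = 15.9 × 56.5 = 898.35 mm·m/s.
Spread over the 82 km slope with efficiency ε = 0.42: R = ε·F/W = 0.42 × 898.35 / 82000 m = 4.601e-03 mm/s.
R = 4.601e-03 × 3600 = 16.6 mm/hr.

R ≈ 16.6 mm/hr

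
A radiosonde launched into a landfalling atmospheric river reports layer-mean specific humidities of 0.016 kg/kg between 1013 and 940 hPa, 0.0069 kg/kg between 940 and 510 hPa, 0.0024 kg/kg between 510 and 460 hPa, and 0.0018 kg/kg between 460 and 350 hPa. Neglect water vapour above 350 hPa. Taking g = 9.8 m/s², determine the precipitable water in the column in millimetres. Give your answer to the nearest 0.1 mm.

PW ≈ 45.4 mm

Precipitable water is the column-integrated vapour mass per unit area: PW = (1/g) Σ q̄ Δp, with q in kg/kg and Δp in Pa (1 kg/m² of water = 1 mm).
Layer 1013–940 hPa: Δp = 73 hPa = 7300 Pa, q̄ = 0.016 kg/kg → 0.016 × 7300 / 9.8 = 11.92 mm
Layer 940–510 hPa: Δp = 430 hPa = 43000 Pa, q̄ = 0.0069 kg/kg → 0.0069 × 43000 / 9.8 = 30.28 mm
Layer 510–460 hPa: Δp = 50 hPa = 5000 Pa, q̄ = 0.0024 kg/kg → 0.0024 × 5000 / 9.8 = 1.22 mm
Layer 460–350 hPa: Δp = 110 hPa = 11000 Pa, q̄ = 0.0018 kg/kg → 0.0018 × 11000 / 9.8 = 2.02 mm
PW = 11.92 + 30.28 + 1.22 + 2.02 = 45.44 ≈ 45.4 mm.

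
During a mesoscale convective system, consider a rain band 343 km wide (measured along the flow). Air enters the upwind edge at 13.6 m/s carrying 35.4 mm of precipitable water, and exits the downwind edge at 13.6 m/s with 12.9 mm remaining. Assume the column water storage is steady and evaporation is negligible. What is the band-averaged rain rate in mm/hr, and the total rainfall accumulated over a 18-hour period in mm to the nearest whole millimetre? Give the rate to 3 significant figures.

Column moisture flux per unit crosswind length is F = V × PW.
Inflow: F_in = 13.6 × 35.4 = 481.44 mm·m/s
Outflow: F_out = 13.6 × 12.9 = 175.44 mm·m/s
Steady-state rate R = (F_in − F_out)/L = (481.44 − 175.44) / 343000 m = 8.921e-04 mm/s.
R = 8.921e-04 × 3600 = 3.21 mm/hr.
Over 18 h: total = 3.21 × 18 = 57.78 ≈ 58 mm.

R ≈ 3.21 mm/hr; total ≈ 58 mm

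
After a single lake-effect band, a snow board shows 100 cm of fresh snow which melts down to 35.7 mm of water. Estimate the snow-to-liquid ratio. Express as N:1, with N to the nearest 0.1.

Ratio = snow depth / SWE = 1000 mm / 35.7 mm = 28.0, i.e. 28.0:1.

ratio ≈ 28.0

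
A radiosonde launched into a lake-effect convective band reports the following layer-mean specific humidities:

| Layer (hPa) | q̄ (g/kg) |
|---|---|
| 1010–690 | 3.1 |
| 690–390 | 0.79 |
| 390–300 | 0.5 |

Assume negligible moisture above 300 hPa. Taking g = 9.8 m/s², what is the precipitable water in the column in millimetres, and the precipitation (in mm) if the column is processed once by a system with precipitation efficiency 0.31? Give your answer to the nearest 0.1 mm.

Precipitable water is the column-integrated vapour mass per unit area: PW = (1/g) Σ q̄ Δp, with q in kg/kg and Δp in Pa (1 kg/m² of water = 1 mm).
Layer 1010–690 hPa: Δp = 320 hPa = 32000 Pa, q̄ = 0.0031 kg/kg → 0.0031 × 32000 / 9.8 = 10.12 mm
Layer 690–390 hPa: Δp = 300 hPa = 30000 Pa, q̄ = 0.00079 kg/kg → 0.00079 × 30000 / 9.8 = 2.42 mm
Layer 390–300 hPa: Δp = 90 hPa = 9000 Pa, q̄ = 0.0005 kg/kg → 0.0005 × 9000 / 9.8 = 0.46 mm
PW = 10.12 + 2.42 + 0.46 = 13.00 ≈ 13.0 mm.
Precipitation = ε × PW = 0.31 × 13.0 = 4.0 mm.

PW ≈ 13.0 mm; precipitation ≈ 4.0 mm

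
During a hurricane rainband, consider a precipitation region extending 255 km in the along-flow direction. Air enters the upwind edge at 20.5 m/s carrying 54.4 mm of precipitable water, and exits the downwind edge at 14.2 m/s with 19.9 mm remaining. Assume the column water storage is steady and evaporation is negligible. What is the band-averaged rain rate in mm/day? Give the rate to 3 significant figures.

Column moisture flux per unit crosswind length is F = V × PW.
Inflow: F_in = 20.5 × 54.4 = 1115.2 mm·m/s
Outflow: F_out = 14.2 × 19.9 = 282.58 mm·m/s
Steady-state rate R = (F_in − F_out)/L = (1115.2 − 282.58) / 255000 m = 3.265e-03 mm/s.
R = 3.265e-03 × 3600 × 24 = 282 mm/day.

R ≈ 282 mm/day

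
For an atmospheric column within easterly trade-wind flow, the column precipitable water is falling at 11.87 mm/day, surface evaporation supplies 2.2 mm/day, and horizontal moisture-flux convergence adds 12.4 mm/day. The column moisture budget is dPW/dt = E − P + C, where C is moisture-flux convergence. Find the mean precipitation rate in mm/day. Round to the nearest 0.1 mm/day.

dPW/dt = -11.87 mm/day.
P = E + C − dPW/dt = 2.2 + (12.4) − (-11.87) = 26.5 mm/day.

P ≈ 26.5 mm/day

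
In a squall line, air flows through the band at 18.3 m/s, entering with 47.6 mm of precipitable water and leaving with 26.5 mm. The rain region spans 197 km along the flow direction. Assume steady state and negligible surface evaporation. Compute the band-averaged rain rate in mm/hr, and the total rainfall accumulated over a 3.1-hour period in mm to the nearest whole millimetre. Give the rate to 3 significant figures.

Column moisture flux per unit crosswind length is F = V × PW.
Inflow: F_in = 18.3 × 47.6 = 871.08 mm·m/s
Outflow: F_out = 18.3 × 26.5 = 484.95 mm·m/s
Steady-state rate R = (F_in − F_out)/L = (871.08 − 484.95) / 197000 m = 1.960e-03 mm/s.
R = 1.960e-03 × 3600 = 7.06 mm/hr.
Over 3.1 h: total = 7.06 × 3.1 = 21.886 ≈ 22 mm.

R ≈ 7.06 mm/hr; total ≈ 22 mm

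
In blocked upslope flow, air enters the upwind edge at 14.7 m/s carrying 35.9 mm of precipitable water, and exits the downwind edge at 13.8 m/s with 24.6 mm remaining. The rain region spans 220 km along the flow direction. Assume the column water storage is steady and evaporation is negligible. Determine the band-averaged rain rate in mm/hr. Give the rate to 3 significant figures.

Column moisture flux per unit crosswind length is F = V × PW.
Inflow: F_in = 14.7 × 35.9 = 527.73 mm·m/s
Outflow: F_out = 13.8 × 24.6 = 339.48 mm·m/s
Steady-state rate R = (F_in − F_out)/L = (527.73 − 339.48) / 220000 m = 8.557e-04 mm/s.
R = 8.557e-04 × 3600 = 3.08 mm/hr.

R ≈ 3.08 mm/hr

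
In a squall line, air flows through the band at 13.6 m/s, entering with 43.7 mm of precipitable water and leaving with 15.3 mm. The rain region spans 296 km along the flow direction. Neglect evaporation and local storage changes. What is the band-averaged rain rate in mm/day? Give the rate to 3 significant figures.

R ≈ 113 mm/day

Column moisture flux per unit crosswind length is F = V × PW.
Inflow: F_in = 13.6 × 43.7 = 594.32 mm·m/s
Outflow: F_out = 13.6 × 15.3 = 208.08 mm·m/s
Steady-state rate R = (F_in − F_out)/L = (594.32 − 208.08) / 296000 m = 1.305e-03 mm/s.
R = 1.305e-03 × 3600 × 24 = 113 mm/day.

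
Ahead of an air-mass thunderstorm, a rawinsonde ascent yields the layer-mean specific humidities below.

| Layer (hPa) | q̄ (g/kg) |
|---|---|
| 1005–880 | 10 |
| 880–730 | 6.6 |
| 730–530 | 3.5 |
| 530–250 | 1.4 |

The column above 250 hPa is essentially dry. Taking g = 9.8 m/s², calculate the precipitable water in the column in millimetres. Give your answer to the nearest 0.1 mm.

Precipitable water is the column-integrated vapour mass per unit area: PW = (1/g) Σ q̄ Δp, with q in kg/kg and Δp in Pa (1 kg/m² of water = 1 mm).
Layer 1005–880 hPa: Δp = 125 hPa = 12500 Pa, q̄ = 0.01 kg/kg → 0.01 × 12500 / 9.8 = 12.76 mm
Layer 880–730 hPa: Δp = 150 hPa = 15000 Pa, q̄ = 0.0066 kg/kg → 0.0066 × 15000 / 9.8 = 10.10 mm
Layer 730–530 hPa: Δp = 200 hPa = 20000 Pa, q̄ = 0.0035 kg/kg → 0.0035 × 20000 / 9.8 = 7.14 mm
Layer 530–250 hPa: Δp = 280 hPa = 28000 Pa, q̄ = 0.0014 kg/kg → 0.0014 × 28000 / 9.8 = 4.00 mm
PW = 12.76 + 10.10 + 7.14 + 4.00 = 34.00 ≈ 34.0 mm.

PW ≈ 34.0 mm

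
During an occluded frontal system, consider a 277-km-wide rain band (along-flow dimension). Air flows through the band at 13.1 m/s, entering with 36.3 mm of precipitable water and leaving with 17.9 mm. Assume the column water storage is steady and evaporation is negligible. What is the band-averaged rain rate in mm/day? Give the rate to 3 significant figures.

R ≈ 75.2 mm/day

Column moisture flux per unit crosswind length is F = V × PW.
Inflow: F_in = 13.1 × 36.3 = 475.53 mm·m/s
Outflow: F_out = 13.1 × 17.9 = 234.49 mm·m/s
Steady-state rate R = (F_in − F_out)/L = (475.53 − 234.49) / 277000 m = 8.702e-04 mm/s.
R = 8.702e-04 × 3600 × 24 = 75.2 mm/day.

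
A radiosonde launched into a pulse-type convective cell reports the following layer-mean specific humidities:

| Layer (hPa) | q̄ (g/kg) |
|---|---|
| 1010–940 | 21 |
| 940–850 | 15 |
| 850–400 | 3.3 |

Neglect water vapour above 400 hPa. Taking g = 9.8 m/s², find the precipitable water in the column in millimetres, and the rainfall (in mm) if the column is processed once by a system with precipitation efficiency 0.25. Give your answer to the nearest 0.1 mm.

Precipitable water is the column-integrated vapour mass per unit area: PW = (1/g) Σ q̄ Δp, with q in kg/kg and Δp in Pa (1 kg/m² of water = 1 mm).
Layer 1010–940 hPa: Δp = 70 hPa = 7000 Pa, q̄ = 0.021 kg/kg → 0.021 × 7000 / 9.8 = 15.00 mm
Layer 940–850 hPa: Δp = 90 hPa = 9000 Pa, q̄ = 0.015 kg/kg → 0.015 × 9000 / 9.8 = 13.78 mm
Layer 850–400 hPa: Δp = 450 hPa = 45000 Pa, q̄ = 0.0033 kg/kg → 0.0033 × 45000 / 9.8 = 15.15 mm
PW = 15.00 + 13.78 + 15.15 = 43.93 ≈ 43.9 mm.
Rainfall = ε × PW = 0.25 × 43.9 = 11.0 mm.

PW ≈ 43.9 mm; rainfall ≈ 11.0 mm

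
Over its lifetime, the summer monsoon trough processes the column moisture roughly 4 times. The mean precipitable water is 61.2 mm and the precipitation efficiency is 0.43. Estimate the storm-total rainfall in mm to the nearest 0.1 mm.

Each cycle deposits ε × PW = 0.43 × 61.2 = 26.316 mm.
Over 4 cycles: 4 × 26.316 = 105.3 mm.

rainfall ≈ 105.3 mm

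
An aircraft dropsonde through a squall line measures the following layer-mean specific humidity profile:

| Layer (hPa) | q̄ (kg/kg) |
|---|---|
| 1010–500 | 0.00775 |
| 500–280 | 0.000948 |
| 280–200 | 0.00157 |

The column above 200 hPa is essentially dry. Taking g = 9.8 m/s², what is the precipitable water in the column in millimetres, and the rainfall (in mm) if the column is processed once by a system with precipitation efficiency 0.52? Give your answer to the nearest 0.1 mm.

PW ≈ 43.7 mm; rainfall ≈ 22.7 mm

Precipitable water is the column-integrated vapour mass per unit area: PW = (1/g) Σ q̄ Δp, with q in kg/kg and Δp in Pa (1 kg/m² of water = 1 mm).
Layer 1010–500 hPa: Δp = 510 hPa = 51000 Pa, q̄ = 0.00775 kg/kg → 0.00775 × 51000 / 9.8 = 40.33 mm
Layer 500–280 hPa: Δp = 220 hPa = 22000 Pa, q̄ = 0.000948 kg/kg → 0.000948 × 22000 / 9.8 = 2.13 mm
Layer 280–200 hPa: Δp = 80 hPa = 8000 Pa, q̄ = 0.00157 kg/kg → 0.00157 × 8000 / 9.8 = 1.28 mm
PW = 40.33 + 2.13 + 1.28 = 43.74 ≈ 43.7 mm.
Rainfall = ε × PW = 0.52 × 43.7 = 22.7 mm.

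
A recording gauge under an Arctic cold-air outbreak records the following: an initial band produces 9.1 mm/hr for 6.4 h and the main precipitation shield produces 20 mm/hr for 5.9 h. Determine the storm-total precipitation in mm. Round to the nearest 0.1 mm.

total ≈ 176.2 mm

Total = Σ Rᵢ Δtᵢ = 9.1 × 6.4 + 20 × 5.9
      = 58.24 + 118 = 176.2 mm.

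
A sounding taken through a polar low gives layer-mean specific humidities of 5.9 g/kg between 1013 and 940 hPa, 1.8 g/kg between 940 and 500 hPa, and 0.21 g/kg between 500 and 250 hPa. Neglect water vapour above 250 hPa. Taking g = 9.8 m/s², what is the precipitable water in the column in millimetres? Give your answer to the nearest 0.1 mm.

Precipitable water is the column-integrated vapour mass per unit area: PW = (1/g) Σ q̄ Δp, with q in kg/kg and Δp in Pa (1 kg/m² of water = 1 mm).
Layer 1013–940 hPa: Δp = 73 hPa = 7300 Pa, q̄ = 0.0059 kg/kg → 0.0059 × 7300 / 9.8 = 4.39 mm
Layer 940–500 hPa: Δp = 440 hPa = 44000 Pa, q̄ = 0.0018 kg/kg → 0.0018 × 44000 / 9.8 = 8.08 mm
Layer 500–250 hPa: Δp = 250 hPa = 25000 Pa, q̄ = 0.00021 kg/kg → 0.00021 × 25000 / 9.8 = 0.54 mm
PW = 4.39 + 8.08 + 0.54 = 13.01 ≈ 13.0 mm.

PW ≈ 13.0 mm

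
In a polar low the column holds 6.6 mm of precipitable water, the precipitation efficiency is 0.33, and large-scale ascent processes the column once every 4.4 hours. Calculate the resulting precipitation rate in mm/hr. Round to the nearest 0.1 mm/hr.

R ≈ 0.5 mm/hr

Each overturning extracts ε × PW = 0.33 × 6.6 = 2.178 mm.
Rate = ε·PW / τ = 2.178 / 4.4 h = 0.5 mm/hr.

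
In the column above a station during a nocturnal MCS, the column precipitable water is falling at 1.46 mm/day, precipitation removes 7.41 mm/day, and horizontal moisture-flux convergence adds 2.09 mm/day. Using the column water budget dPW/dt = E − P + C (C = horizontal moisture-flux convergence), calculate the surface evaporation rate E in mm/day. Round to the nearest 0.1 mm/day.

E ≈ 3.9 mm/day

dPW/dt = -1.46 mm/day.
E = dPW/dt + P − C = (-1.46) + 7.41 − (2.09) = 3.9 mm/day.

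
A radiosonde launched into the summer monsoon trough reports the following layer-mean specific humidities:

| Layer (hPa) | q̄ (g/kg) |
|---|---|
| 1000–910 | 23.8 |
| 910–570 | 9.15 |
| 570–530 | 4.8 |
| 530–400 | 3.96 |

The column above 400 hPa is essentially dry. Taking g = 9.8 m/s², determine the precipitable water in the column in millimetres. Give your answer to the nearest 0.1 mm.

Precipitable water is the column-integrated vapour mass per unit area: PW = (1/g) Σ q̄ Δp, with q in kg/kg and Δp in Pa (1 kg/m² of water = 1 mm).
Layer 1000–910 hPa: Δp = 90 hPa = 9000 Pa, q̄ = 0.0238 kg/kg → 0.0238 × 9000 / 9.8 = 21.86 mm
Layer 910–570 hPa: Δp = 340 hPa = 34000 Pa, q̄ = 0.00915 kg/kg → 0.00915 × 34000 / 9.8 = 31.74 mm
Layer 570–530 hPa: Δp = 40 hPa = 4000 Pa, q̄ = 0.0048 kg/kg → 0.0048 × 4000 / 9.8 = 1.96 mm
Layer 530–400 hPa: Δp = 130 hPa = 13000 Pa, q̄ = 0.00396 kg/kg → 0.00396 × 13000 / 9.8 = 5.25 mm
PW = 21.86 + 31.74 + 1.96 + 5.25 = 60.81 ≈ 60.8 mm.

PW ≈ 60.8 mm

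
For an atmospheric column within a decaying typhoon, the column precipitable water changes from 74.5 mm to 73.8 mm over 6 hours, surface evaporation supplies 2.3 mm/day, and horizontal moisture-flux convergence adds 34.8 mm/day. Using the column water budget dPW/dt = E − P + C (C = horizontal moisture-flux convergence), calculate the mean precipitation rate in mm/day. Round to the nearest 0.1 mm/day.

dPW/dt = (73.8 − 74.5) mm / (6/24 day) = -2.800 mm/day.
P = E + C − dPW/dt = 2.3 + (34.8) − (-2.800) = 39.9 mm/day.

P ≈ 39.9 mm/day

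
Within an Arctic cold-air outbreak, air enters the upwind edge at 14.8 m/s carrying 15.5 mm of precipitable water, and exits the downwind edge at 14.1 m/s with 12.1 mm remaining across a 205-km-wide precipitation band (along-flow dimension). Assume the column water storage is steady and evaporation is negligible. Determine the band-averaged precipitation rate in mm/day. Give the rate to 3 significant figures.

Column moisture flux per unit crosswind length is F = V × PW.
Inflow: F_in = 14.8 × 15.5 = 229.4 mm·m/s
Outflow: F_out = 14.1 × 12.1 = 170.61 mm·m/s
Steady-state rate R = (F_in − F_out)/L = (229.4 − 170.61) / 205000 m = 2.868e-04 mm/s.
R = 2.868e-04 × 3600 × 24 = 24.8 mm/day.

R ≈ 24.8 mm/day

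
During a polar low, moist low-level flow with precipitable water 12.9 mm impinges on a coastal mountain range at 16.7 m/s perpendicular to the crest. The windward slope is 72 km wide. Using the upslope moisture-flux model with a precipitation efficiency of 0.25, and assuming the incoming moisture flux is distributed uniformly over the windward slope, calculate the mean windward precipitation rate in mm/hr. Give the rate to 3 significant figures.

Incoming column moisture flux per unit ridge length: F = V × PW = 16.7 × 12.9 = 215.43 mm·m/s.
Spread over the 72 km slope with efficiency ε = 0.25: R = ε·F/W = 0.25 × 215.43 / 72000 m = 7.480e-04 mm/s.
R = 7.480e-04 × 3600 = 2.69 mm/hr.

R ≈ 2.69 mm/hr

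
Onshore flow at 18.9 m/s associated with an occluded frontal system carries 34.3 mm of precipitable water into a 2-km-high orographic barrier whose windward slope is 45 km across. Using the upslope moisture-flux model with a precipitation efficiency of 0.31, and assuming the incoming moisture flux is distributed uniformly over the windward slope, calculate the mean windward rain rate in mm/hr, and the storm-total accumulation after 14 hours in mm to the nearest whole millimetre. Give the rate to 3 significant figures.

R ≈ 16.1 mm/hr; total ≈ 225 mm

Incoming column moisture flux per unit ridge length: F = V × PW = 18.9 × 34.3 = 648.27 mm·m/s.
Spread over the 45 km slope with efficiency ε = 0.31: R = ε·F/W = 0.31 × 648.27 / 45000 m = 4.466e-03 mm/s.
R = 4.466e-03 × 3600 = 16.1 mm/hr.
Over 14 h: total = 16.1 × 14 = 225.4 ≈ 225 mm.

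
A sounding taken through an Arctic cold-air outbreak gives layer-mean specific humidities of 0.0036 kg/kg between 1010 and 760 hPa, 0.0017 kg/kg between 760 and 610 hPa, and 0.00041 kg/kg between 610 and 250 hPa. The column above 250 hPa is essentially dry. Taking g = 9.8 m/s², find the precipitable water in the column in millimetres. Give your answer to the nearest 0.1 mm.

Precipitable water is the column-integrated vapour mass per unit area: PW = (1/g) Σ q̄ Δp, with q in kg/kg and Δp in Pa (1 kg/m² of water = 1 mm).
Layer 1010–760 hPa: Δp = 250 hPa = 25000 Pa, q̄ = 0.0036 kg/kg → 0.0036 × 25000 / 9.8 = 9.18 mm
Layer 760–610 hPa: Δp = 150 hPa = 15000 Pa, q̄ = 0.0017 kg/kg → 0.0017 × 15000 / 9.8 = 2.60 mm
Layer 610–250 hPa: Δp = 360 hPa = 36000 Pa, q̄ = 0.00041 kg/kg → 0.00041 × 36000 / 9.8 = 1.51 mm
PW = 9.18 + 2.60 + 1.51 = 13.29 ≈ 13.3 mm.

PW ≈ 13.3 mm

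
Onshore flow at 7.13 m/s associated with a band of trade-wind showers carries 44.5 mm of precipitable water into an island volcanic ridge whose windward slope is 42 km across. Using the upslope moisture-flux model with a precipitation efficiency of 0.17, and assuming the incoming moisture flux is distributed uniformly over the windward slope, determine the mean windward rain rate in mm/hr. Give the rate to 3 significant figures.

R ≈ 4.62 mm/hr

Incoming column moisture flux per unit ridge length: F = V × PW = 7.13 × 44.5 = 317.285 mm·m/s.
Spread over the 42 km slope with efficiency ε = 0.17: R = ε·F/W = 0.17 × 317.285 / 42000 m = 1.284e-03 mm/s.
R = 1.284e-03 × 3600 = 4.62 mm/hr.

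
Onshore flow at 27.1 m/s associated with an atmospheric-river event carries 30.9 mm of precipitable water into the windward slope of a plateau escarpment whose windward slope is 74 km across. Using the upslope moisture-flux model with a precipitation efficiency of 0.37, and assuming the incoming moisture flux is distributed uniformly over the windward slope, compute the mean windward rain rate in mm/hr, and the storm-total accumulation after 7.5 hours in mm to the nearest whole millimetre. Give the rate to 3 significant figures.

R ≈ 15.1 mm/hr; total ≈ 113 mm

Incoming column moisture flux per unit ridge length: F = V × PW = 27.1 × 30.9 = 837.39 mm·m/s.
Spread over the 74 km slope with efficiency ε = 0.37: R = ε·F/W = 0.37 × 837.39 / 74000 m = 4.187e-03 mm/s.
R = 4.187e-03 × 3600 = 15.1 mm/hr.
Over 7.5 h: total = 15.1 × 7.5 = 113.25 ≈ 113 mm.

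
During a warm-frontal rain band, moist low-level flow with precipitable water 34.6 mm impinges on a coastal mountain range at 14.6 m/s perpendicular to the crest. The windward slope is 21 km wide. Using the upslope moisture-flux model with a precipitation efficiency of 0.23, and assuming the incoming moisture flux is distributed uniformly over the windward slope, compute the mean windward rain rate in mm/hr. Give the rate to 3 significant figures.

R ≈ 19.9 mm/hr

Incoming column moisture flux per unit ridge length: F = V × PW = 14.6 × 34.6 = 505.16 mm·m/s.
Spread over the 21 km slope with efficiency ε = 0.23: R = ε·F/W = 0.23 × 505.16 / 21000 m = 5.533e-03 mm/s.
R = 5.533e-03 × 3600 = 19.9 mm/hr.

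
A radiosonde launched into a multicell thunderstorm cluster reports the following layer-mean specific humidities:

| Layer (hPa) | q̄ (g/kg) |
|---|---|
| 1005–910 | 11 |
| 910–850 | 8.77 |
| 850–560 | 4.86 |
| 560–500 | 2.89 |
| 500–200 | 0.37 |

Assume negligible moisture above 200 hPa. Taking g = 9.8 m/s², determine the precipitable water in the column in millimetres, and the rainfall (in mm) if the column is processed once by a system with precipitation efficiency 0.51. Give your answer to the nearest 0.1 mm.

PW ≈ 33.3 mm; rainfall ≈ 17.0 mm

Precipitable water is the column-integrated vapour mass per unit area: PW = (1/g) Σ q̄ Δp, with q in kg/kg and Δp in Pa (1 kg/m² of water = 1 mm).
Layer 1005–910 hPa: Δp = 95 hPa = 9500 Pa, q̄ = 0.011 kg/kg → 0.011 × 9500 / 9.8 = 10.66 mm
Layer 910–850 hPa: Δp = 60 hPa = 6000 Pa, q̄ = 0.00877 kg/kg → 0.00877 × 6000 / 9.8 = 5.37 mm
Layer 850–560 hPa: Δp = 290 hPa = 29000 Pa, q̄ = 0.00486 kg/kg → 0.00486 × 29000 / 9.8 = 14.38 mm
Layer 560–500 hPa: Δp = 60 hPa = 6000 Pa, q̄ = 0.00289 kg/kg → 0.00289 × 6000 / 9.8 = 1.77 mm
Layer 500–200 hPa: Δp = 300 hPa = 30000 Pa, q̄ = 0.00037 kg/kg → 0.00037 × 30000 / 9.8 = 1.13 mm
PW = 10.66 + 5.37 + 14.38 + 1.77 + 1.13 = 33.31 ≈ 33.3 mm.
Rainfall = ε × PW = 0.51 × 33.3 = 17.0 mm.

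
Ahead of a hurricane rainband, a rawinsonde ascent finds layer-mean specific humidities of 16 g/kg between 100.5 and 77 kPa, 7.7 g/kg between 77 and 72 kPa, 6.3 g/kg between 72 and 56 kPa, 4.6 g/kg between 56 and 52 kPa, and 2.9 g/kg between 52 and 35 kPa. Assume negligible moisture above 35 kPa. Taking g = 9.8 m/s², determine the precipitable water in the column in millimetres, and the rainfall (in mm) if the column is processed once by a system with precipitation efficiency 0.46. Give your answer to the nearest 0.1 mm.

PW ≈ 59.5 mm; rainfall ≈ 27.4 mm

Precipitable water is the column-integrated vapour mass per unit area: PW = (1/g) Σ q̄ Δp, with q in kg/kg and Δp in Pa (1 kg/m² of water = 1 mm).
Layer 100.5–77 kPa: Δp = 235 hPa = 23500 Pa, q̄ = 0.016 kg/kg → 0.016 × 23500 / 9.8 = 38.37 mm
Layer 77–72 kPa: Δp = 50 hPa = 5000 Pa, q̄ = 0.0077 kg/kg → 0.0077 × 5000 / 9.8 = 3.93 mm
Layer 72–56 kPa: Δp = 160 hPa = 16000 Pa, q̄ = 0.0063 kg/kg → 0.0063 × 16000 / 9.8 = 10.29 mm
Layer 56–52 kPa: Δp = 40 hPa = 4000 Pa, q̄ = 0.0046 kg/kg → 0.0046 × 4000 / 9.8 = 1.88 mm
Layer 52–35 kPa: Δp = 170 hPa = 17000 Pa, q̄ = 0.0029 kg/kg → 0.0029 × 17000 / 9.8 = 5.03 mm
PW = 38.37 + 3.93 + 10.29 + 1.88 + 5.03 = 59.50 ≈ 59.5 mm.
Rainfall = ε × PW = 0.46 × 59.5 = 27.4 mm.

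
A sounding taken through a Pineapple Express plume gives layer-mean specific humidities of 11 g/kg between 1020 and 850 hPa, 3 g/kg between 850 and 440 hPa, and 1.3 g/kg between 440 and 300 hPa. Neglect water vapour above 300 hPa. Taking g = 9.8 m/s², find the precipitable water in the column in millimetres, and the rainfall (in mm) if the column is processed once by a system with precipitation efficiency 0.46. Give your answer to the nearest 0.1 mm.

Precipitable water is the column-integrated vapour mass per unit area: PW = (1/g) Σ q̄ Δp, with q in kg/kg and Δp in Pa (1 kg/m² of water = 1 mm).
Layer 1020–850 hPa: Δp = 170 hPa = 17000 Pa, q̄ = 0.011 kg/kg → 0.011 × 17000 / 9.8 = 19.08 mm
Layer 850–440 hPa: Δp = 410 hPa = 41000 Pa, q̄ = 0.003 kg/kg → 0.003 × 41000 / 9.8 = 12.55 mm
Layer 440–300 hPa: Δp = 140 hPa = 14000 Pa, q̄ = 0.0013 kg/kg → 0.0013 × 14000 / 9.8 = 1.86 mm
PW = 19.08 + 12.55 + 1.86 = 33.49 ≈ 33.5 mm.
Rainfall = ε × PW = 0.46 × 33.5 = 15.4 mm.

PW ≈ 33.5 mm; rainfall ≈ 15.4 mm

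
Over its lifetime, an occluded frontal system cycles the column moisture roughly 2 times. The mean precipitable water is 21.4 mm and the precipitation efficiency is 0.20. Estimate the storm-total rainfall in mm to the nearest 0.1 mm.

Each cycle deposits ε × PW = 0.20 × 21.4 = 4.28 mm.
Over 2 cycles: 2 × 4.28 = 8.6 mm.

rainfall ≈ 8.6 mm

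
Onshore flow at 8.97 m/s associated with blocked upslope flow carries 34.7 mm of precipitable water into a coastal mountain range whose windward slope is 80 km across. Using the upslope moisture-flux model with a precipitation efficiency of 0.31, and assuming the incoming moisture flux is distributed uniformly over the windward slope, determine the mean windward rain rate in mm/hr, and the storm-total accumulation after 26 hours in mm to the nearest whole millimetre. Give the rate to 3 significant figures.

Incoming column moisture flux per unit ridge length: F = V × PW = 8.97 × 34.7 = 311.259 mm·m/s.
Spread over the 80 km slope with efficiency ε = 0.31: R = ε·F/W = 0.31 × 311.259 / 80000 m = 1.206e-03 mm/s.
R = 1.206e-03 × 3600 = 4.34 mm/hr.
Over 26 h: total = 4.34 × 26 = 112.84 ≈ 113 mm.

R ≈ 4.34 mm/hr; total ≈ 113 mm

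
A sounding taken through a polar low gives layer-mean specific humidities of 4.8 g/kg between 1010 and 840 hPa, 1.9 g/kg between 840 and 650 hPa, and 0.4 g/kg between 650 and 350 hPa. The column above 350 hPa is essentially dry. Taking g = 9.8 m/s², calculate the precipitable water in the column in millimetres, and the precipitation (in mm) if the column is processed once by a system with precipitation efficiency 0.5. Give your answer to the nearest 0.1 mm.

Precipitable water is the column-integrated vapour mass per unit area: PW = (1/g) Σ q̄ Δp, with q in kg/kg and Δp in Pa (1 kg/m² of water = 1 mm).
Layer 1010–840 hPa: Δp = 170 hPa = 17000 Pa, q̄ = 0.0048 kg/kg → 0.0048 × 17000 / 9.8 = 8.33 mm
Layer 840–650 hPa: Δp = 190 hPa = 19000 Pa, q̄ = 0.0019 kg/kg → 0.0019 × 19000 / 9.8 = 3.68 mm
Layer 650–350 hPa: Δp = 300 hPa = 30000 Pa, q̄ = 0.0004 kg/kg → 0.0004 × 30000 / 9.8 = 1.22 mm
PW = 8.33 + 3.68 + 1.22 = 13.23 ≈ 13.2 mm.
Precipitation = ε × PW = 0.5 × 13.2 = 6.6 mm.

PW ≈ 13.2 mm; precipitation ≈ 6.6 mm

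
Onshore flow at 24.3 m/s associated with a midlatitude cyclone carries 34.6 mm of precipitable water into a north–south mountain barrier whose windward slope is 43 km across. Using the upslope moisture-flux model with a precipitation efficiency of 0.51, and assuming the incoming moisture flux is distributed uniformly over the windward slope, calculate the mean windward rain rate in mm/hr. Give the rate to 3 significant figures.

R ≈ 35.9 mm/hr

Incoming column moisture flux per unit ridge length: F = V × PW = 24.3 × 34.6 = 840.78 mm·m/s.
Spread over the 43 km slope with efficiency ε = 0.51: R = ε·F/W = 0.51 × 840.78 / 43000 m = 9.972e-03 mm/s.
R = 9.972e-03 × 3600 = 35.9 mm/hr.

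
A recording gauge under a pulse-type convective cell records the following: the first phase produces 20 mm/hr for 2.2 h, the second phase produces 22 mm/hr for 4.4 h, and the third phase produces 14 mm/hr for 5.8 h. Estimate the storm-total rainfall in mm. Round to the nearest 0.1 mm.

total ≈ 222.0 mm

Total = Σ Rᵢ Δtᵢ = 20 × 2.2 + 22 × 4.4 + 14 × 5.8
      = 44 + 96.8 + 81.2 = 222.0 mm.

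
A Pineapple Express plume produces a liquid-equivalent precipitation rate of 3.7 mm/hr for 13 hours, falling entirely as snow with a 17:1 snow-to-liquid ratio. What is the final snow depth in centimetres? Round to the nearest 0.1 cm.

snow depth ≈ 81.8 cm

Liquid-equivalent depth = 3.7 × 13 = 48.1 mm.
Snow depth = 48.1 mm × 17 = 817.7 mm = 81.8 cm.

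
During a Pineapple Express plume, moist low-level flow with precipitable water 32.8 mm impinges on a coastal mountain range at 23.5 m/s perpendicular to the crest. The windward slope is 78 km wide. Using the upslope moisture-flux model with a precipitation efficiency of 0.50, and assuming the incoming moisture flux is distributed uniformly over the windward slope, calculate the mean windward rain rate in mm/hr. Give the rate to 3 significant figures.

Incoming column moisture flux per unit ridge length: F = V × PW = 23.5 × 32.8 = 770.8 mm·m/s.
Spread over the 78 km slope with efficiency ε = 0.50: R = ε·F/W = 0.50 × 770.8 / 78000 m = 4.941e-03 mm/s.
R = 4.941e-03 × 3600 = 17.8 mm/hr.

R ≈ 17.8 mm/hr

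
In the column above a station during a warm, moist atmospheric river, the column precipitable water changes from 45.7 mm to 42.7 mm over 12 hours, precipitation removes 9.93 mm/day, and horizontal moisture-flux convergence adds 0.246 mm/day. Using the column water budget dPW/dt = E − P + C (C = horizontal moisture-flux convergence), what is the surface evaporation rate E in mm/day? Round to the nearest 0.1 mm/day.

E ≈ 3.7 mm/day

dPW/dt = (42.7 − 45.7) mm / (12/24 day) = -6.000 mm/day.
E = dPW/dt + P − C = (-6.000) + 9.93 − (0.246) = 3.7 mm/day.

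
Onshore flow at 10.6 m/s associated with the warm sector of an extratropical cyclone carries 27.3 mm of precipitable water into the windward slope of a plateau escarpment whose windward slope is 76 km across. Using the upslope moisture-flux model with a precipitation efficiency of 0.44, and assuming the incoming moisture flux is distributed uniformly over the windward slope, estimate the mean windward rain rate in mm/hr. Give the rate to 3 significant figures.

R ≈ 6.03 mm/hr

Incoming column moisture flux per unit ridge length: F = V × PW = 10.6 × 27.3 = 289.38 mm·m/s.
Spread over the 76 km slope with efficiency ε = 0.44: R = ε·F/W = 0.44 × 289.38 / 76000 m = 1.675e-03 mm/s.
R = 1.675e-03 × 3600 = 6.03 mm/hr.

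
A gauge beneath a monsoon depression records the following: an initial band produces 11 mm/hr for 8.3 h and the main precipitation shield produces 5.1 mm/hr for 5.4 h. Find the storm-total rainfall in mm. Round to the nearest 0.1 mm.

Total = Σ Rᵢ Δtᵢ = 11 × 8.3 + 5.1 × 5.4
      = 91.3 + 27.54 = 118.8 mm.

total ≈ 118.8 mm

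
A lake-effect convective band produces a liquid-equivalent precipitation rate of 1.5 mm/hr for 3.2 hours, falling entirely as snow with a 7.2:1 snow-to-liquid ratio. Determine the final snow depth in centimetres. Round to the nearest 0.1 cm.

Liquid-equivalent depth = 1.5 × 3.2 = 4.8 mm.
Snow depth = 4.8 mm × 7.2 = 34.56 mm = 3.5 cm.

snow depth ≈ 3.5 cm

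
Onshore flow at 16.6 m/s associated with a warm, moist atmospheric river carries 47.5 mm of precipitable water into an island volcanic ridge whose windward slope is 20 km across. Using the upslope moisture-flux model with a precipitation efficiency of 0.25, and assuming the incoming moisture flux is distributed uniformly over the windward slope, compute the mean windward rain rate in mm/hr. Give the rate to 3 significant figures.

R ≈ 35.5 mm/hr

Incoming column moisture flux per unit ridge length: F = V × PW = 16.6 × 47.5 = 788.5 mm·m/s.
Spread over the 20 km slope with efficiency ε = 0.25: R = ε·F/W = 0.25 × 788.5 / 20000 m = 9.856e-03 mm/s.
R = 9.856e-03 × 3600 = 35.5 mm/hr.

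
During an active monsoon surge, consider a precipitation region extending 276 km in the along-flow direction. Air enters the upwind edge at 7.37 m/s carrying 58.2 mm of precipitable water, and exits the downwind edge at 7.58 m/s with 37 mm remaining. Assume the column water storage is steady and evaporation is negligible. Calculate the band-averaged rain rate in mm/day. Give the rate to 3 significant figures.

R ≈ 46.5 mm/day

Column moisture flux per unit crosswind length is F = V × PW.
Inflow: F_in = 7.37 × 58.2 = 428.934 mm·m/s
Outflow: F_out = 7.58 × 37 = 280.46 mm·m/s
Steady-state rate R = (F_in − F_out)/L = (428.934 − 280.46) / 276000 m = 5.379e-04 mm/s.
R = 5.379e-04 × 3600 × 24 = 46.5 mm/day.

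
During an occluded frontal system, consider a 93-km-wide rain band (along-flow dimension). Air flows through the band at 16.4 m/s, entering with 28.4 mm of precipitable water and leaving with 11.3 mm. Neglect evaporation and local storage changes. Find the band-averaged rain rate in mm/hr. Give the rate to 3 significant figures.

Column moisture flux per unit crosswind length is F = V × PW.
Inflow: F_in = 16.4 × 28.4 = 465.76 mm·m/s
Outflow: F_out = 16.4 × 11.3 = 185.32 mm·m/s
Steady-state rate R = (F_in − F_out)/L = (465.76 − 185.32) / 93000 m = 3.015e-03 mm/s.
R = 3.015e-03 × 3600 = 10.9 mm/hr.

R ≈ 10.9 mm/hr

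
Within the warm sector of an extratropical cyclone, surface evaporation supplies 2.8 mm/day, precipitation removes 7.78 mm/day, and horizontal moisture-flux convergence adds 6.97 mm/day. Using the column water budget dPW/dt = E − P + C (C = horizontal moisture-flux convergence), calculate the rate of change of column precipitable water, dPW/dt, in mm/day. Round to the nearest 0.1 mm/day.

dPW/dt = E − P + C = 2.8 − 7.78 + (6.97) = 2.0 mm/day.

dPW/dt ≈ 2.0 mm/day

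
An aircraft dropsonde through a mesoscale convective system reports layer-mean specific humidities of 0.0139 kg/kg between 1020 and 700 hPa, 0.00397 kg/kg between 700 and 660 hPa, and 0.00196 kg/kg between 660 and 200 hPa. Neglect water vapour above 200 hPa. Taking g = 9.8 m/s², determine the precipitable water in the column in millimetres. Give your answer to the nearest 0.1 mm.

Precipitable water is the column-integrated vapour mass per unit area: PW = (1/g) Σ q̄ Δp, with q in kg/kg and Δp in Pa (1 kg/m² of water = 1 mm).
Layer 1020–700 hPa: Δp = 320 hPa = 32000 Pa, q̄ = 0.0139 kg/kg → 0.0139 × 32000 / 9.8 = 45.39 mm
Layer 700–660 hPa: Δp = 40 hPa = 4000 Pa, q̄ = 0.00397 kg/kg → 0.00397 × 4000 / 9.8 = 1.62 mm
Layer 660–200 hPa: Δp = 460 hPa = 46000 Pa, q̄ = 0.00196 kg/kg → 0.00196 × 46000 / 9.8 = 9.20 mm
PW = 45.39 + 1.62 + 9.20 = 56.21 ≈ 56.2 mm.

PW ≈ 56.2 mm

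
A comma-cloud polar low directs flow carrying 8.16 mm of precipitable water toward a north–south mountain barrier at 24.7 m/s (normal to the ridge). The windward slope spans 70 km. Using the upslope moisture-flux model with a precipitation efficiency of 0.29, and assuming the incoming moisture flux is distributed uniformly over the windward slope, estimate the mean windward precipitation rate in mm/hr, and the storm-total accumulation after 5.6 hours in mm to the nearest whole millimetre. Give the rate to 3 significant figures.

Incoming column moisture flux per unit ridge length: F = V × PW = 24.7 × 8.16 = 201.552 mm·m/s.
Spread over the 70 km slope with efficiency ε = 0.29: R = ε·F/W = 0.29 × 201.552 / 70000 m = 8.350e-04 mm/s.
R = 8.350e-04 × 3600 = 3.01 mm/hr.
Over 5.6 h: total = 3.01 × 5.6 = 16.856 ≈ 17 mm.

R ≈ 3.01 mm/hr; total ≈ 17 mm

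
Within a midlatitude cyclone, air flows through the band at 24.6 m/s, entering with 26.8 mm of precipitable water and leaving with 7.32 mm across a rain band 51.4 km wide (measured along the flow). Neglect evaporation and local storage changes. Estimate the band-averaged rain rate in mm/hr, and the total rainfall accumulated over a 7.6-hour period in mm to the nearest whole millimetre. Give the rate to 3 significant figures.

Column moisture flux per unit crosswind length is F = V × PW.
Inflow: F_in = 24.6 × 26.8 = 659.28 mm·m/s
Outflow: F_out = 24.6 × 7.32 = 180.072 mm·m/s
Steady-state rate R = (F_in − F_out)/L = (659.28 − 180.072) / 51400 m = 9.323e-03 mm/s.
R = 9.323e-03 × 3600 = 33.6 mm/hr.
Over 7.6 h: total = 33.6 × 7.6 = 255.36 ≈ 255 mm.

R ≈ 33.6 mm/hr; total ≈ 255 mm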